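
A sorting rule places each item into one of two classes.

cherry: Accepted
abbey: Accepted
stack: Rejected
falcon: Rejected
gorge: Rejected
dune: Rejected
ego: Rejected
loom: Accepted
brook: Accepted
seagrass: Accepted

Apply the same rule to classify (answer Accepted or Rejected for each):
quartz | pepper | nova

A rule that fits every label: has a double letter — true of each 'Accepted' example, false of each 'Rejected' one.

Rejected, Accepted, Rejected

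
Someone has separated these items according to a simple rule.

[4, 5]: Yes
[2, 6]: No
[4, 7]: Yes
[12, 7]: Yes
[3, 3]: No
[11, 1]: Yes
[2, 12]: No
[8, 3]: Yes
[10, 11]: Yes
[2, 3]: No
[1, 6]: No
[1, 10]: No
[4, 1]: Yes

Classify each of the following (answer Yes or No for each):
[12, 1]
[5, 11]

Yes, Yes

Rule: first ≥ 4. This holds for each 'Yes' example and fails for each 'No' one.
Yes: [12, 1], since first 12.
Yes: [5, 11], since first 5.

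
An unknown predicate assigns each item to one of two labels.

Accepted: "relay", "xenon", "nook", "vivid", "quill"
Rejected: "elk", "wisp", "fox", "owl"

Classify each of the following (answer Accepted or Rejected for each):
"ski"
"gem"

The pattern is that an item is 'Accepted' exactly when: has ≥ 2 vowels.
"ski" → 1 vowel → Rejected.
"gem" → 1 vowel → Rejected.

Rejected, Rejected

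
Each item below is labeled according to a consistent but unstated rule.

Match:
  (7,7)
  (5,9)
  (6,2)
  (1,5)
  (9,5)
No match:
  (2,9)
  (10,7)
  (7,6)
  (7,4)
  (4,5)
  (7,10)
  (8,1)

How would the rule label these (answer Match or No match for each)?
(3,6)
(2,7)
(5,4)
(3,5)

A rule that fits every label: sum is even — true of each 'Match' example, false of each 'No match' one.
No match: (3,6), since 3+6 = 9. No match: (2,7), since 2+7 = 9. No match: (5,4), since 5+4 = 9. Match: (3,5), since 3+5 = 8.

No match, No match, No match, Match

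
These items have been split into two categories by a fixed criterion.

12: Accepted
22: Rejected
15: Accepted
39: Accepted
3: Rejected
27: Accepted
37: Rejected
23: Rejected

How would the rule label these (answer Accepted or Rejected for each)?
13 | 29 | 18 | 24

'Accepted' ⟺ multiple of 3 AND at least 12.
13: 13 = 3·4 + 1, 13 ≥ 12, does not fit → Rejected.
29: 29 = 3·9 + 2, 29 ≥ 12, does not fit → Rejected.
18: 18 = 3·6, 18 ≥ 12, fits → Accepted.
24: 24 = 3·8, 24 ≥ 12, fits → Accepted.

Rejected, Rejected, Accepted, Accepted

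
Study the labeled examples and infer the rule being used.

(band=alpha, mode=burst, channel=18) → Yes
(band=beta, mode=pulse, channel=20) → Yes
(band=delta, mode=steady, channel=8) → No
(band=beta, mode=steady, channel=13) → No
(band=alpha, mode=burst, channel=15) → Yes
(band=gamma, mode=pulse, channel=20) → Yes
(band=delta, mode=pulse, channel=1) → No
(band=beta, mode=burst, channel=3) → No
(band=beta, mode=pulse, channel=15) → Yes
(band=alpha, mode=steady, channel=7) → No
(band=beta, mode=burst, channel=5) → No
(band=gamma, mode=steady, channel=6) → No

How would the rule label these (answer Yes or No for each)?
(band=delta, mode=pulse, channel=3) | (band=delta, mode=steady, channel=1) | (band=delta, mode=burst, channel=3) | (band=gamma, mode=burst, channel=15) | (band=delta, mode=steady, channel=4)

No, No, No, Yes, No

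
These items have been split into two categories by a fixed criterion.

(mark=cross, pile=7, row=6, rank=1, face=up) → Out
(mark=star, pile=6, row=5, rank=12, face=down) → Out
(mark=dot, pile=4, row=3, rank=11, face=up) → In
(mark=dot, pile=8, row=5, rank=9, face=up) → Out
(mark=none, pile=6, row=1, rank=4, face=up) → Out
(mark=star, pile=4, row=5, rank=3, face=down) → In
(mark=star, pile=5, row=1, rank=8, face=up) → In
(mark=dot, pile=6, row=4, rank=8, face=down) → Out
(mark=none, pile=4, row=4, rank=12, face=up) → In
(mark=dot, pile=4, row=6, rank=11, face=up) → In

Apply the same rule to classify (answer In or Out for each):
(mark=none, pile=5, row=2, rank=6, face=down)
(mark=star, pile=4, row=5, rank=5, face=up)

In, In

The pattern is that an item is 'In' exactly when: pile ≤ 5.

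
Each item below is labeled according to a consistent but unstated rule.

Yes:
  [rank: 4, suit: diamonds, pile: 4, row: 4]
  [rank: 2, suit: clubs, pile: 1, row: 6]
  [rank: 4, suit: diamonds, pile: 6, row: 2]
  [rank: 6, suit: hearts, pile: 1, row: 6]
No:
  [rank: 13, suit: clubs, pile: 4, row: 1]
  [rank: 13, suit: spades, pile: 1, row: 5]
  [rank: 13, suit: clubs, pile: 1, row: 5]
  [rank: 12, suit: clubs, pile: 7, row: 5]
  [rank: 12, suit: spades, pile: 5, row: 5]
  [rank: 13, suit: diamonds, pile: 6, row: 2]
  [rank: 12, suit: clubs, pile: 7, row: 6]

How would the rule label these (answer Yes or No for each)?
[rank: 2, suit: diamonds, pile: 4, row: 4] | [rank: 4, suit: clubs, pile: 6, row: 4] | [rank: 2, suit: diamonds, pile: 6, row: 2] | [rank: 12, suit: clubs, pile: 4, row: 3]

Yes, Yes, Yes, No

'Yes' ⟺ rank ≤ 6.
[rank: 2, suit: diamonds, pile: 4, row: 4] → rank = 2 → Yes. [rank: 4, suit: clubs, pile: 6, row: 4] → rank = 4 → Yes. [rank: 2, suit: diamonds, pile: 6, row: 2] → rank = 2 → Yes. [rank: 12, suit: clubs, pile: 4, row: 3] → rank = 12 → No.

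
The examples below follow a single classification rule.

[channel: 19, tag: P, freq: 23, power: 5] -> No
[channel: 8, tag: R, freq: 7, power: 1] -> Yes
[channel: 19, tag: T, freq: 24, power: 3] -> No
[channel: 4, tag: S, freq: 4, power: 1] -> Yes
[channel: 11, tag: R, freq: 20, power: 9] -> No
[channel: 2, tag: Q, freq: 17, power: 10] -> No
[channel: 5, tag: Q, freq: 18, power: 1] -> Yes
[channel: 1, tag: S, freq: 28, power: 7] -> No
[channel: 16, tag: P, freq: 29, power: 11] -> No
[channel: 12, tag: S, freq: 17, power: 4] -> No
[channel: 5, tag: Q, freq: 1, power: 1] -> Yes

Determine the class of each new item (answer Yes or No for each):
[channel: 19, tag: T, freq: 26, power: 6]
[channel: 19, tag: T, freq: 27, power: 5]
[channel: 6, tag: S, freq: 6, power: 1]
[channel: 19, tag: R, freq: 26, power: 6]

No, No, Yes, No

All 'Yes' examples share one property — power = 1 — and every 'No' example lacks it.
[channel: 19, tag: T, freq: 26, power: 6] — power = 6, hence No. [channel: 19, tag: T, freq: 27, power: 5] — power = 5, hence No. [channel: 6, tag: S, freq: 6, power: 1] — power = 1, hence Yes. [channel: 19, tag: R, freq: 26, power: 6] — power = 6, hence No.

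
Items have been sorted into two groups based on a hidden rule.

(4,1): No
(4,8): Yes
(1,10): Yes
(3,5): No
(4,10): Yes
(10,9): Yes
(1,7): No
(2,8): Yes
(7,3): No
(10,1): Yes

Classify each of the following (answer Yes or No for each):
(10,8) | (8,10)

Yes, Yes

The distinguishing property — max ≥ 8 — holds for all the 'Yes' cases and none of the 'No' cases.
(10,8): max 10 — fits, so Yes.
(8,10): max 10 — fits, so Yes.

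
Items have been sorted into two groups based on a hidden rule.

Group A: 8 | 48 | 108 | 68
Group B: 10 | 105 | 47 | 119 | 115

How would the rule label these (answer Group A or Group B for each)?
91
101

Group B, Group B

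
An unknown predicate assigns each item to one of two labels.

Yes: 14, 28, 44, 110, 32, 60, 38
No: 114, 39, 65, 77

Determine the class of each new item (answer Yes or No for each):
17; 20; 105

The pattern is that an item is 'Yes' exactly when: even AND at most 110.
17: 17 is odd, 17 ≤ 110 — fails this test, so No. 20: 20 is even, 20 ≤ 110 — checks out, so Yes. 105: 105 is odd, 105 ≤ 110 — fails this test, so No.

No, Yes, No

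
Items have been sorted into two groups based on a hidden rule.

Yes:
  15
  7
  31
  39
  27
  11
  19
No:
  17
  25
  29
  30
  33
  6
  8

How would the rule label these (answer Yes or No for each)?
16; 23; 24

No, Yes, No

Rule: ≡ 3 (mod 4). This holds for each 'Yes' example and fails for each 'No' one.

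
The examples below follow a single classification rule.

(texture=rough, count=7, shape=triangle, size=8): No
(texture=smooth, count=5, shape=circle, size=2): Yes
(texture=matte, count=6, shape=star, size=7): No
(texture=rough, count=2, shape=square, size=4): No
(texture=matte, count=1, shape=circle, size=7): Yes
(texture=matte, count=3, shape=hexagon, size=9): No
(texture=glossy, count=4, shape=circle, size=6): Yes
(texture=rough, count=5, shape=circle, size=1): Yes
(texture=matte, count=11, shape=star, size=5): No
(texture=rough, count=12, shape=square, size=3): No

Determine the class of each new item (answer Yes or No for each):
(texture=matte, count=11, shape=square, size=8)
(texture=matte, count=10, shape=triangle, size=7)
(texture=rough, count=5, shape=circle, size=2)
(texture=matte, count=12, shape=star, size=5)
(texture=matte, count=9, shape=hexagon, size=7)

Rule: shape is circle. This holds for each 'Yes' example and fails for each 'No' one.
(texture=matte, count=11, shape=square, size=8) → shape is square → No. (texture=matte, count=10, shape=triangle, size=7) → shape is triangle → No. (texture=rough, count=5, shape=circle, size=2) → shape is circle → Yes. (texture=matte, count=12, shape=star, size=5) → shape is star → No. (texture=matte, count=9, shape=hexagon, size=7) → shape is hexagon → No.

No, No, Yes, No, No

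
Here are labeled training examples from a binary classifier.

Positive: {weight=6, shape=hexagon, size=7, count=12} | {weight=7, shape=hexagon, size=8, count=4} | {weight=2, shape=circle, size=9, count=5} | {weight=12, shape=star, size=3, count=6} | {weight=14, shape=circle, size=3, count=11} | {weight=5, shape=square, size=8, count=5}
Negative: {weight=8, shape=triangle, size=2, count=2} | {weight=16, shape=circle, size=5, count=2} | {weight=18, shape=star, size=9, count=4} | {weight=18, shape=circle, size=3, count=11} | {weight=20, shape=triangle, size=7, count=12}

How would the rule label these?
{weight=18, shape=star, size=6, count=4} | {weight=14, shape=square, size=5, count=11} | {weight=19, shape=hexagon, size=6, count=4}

Negative, Positive, Negative

The pattern is that an item is 'Positive' exactly when: weight ≤ 14 AND size ≥ 3.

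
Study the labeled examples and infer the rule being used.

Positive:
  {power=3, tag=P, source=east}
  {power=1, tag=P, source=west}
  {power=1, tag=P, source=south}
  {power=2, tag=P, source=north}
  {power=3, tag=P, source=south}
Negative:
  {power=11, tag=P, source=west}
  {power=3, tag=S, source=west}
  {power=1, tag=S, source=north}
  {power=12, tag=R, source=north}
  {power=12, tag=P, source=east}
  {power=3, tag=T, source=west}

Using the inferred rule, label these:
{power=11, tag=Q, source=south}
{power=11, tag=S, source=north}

Negative, Negative

The common property of the 'Positive' items is: tag is P AND power ≤ 3. No 'Negative' item has it.
{power=11, tag=Q, source=south}: Negative (tag is Q, power = 11). {power=11, tag=S, source=north}: Negative (tag is S, power = 11).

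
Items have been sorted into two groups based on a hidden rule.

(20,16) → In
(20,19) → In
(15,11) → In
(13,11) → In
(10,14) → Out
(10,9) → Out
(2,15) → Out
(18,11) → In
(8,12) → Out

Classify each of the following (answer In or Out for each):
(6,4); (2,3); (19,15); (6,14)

Rule: first ≥ 11. This holds for each 'In' example and fails for each 'Out' one.
(6,4): Out (first 6).
(2,3): Out (first 2).
(19,15): In (first 19).
(6,14): Out (first 6).

Out, Out, In, Out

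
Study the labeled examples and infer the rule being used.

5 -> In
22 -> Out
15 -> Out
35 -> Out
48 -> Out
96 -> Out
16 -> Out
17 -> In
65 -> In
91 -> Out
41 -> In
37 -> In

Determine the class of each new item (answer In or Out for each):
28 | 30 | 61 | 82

Rule: ≡ 1 (mod 4). This holds for each 'In' example and fails for each 'Out' one.
28: 28 mod 4 = 0, does not satisfy this → Out.
30: 30 mod 4 = 2, does not satisfy this → Out.
61: 61 mod 4 = 1, qualifies → In.
82: 82 mod 4 = 2, does not satisfy this → Out.

Out, Out, In, Out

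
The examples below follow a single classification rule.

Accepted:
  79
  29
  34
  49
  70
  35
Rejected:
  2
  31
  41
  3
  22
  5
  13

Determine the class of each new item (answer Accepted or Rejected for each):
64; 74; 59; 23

All 'Accepted' examples share one property — digit sum ≥ 6 — and every 'Rejected' example lacks it.
Accepted: 64, since digit sum 6+4 = 10. Accepted: 74, since digit sum 7+4 = 11. Accepted: 59, since digit sum 5+9 = 14. Rejected: 23, since digit sum 2+3 = 5.

Accepted, Accepted, Accepted, Rejected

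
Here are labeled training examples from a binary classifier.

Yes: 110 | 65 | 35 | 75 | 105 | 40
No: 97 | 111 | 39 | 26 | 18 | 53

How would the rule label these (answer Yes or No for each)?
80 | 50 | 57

Yes, Yes, No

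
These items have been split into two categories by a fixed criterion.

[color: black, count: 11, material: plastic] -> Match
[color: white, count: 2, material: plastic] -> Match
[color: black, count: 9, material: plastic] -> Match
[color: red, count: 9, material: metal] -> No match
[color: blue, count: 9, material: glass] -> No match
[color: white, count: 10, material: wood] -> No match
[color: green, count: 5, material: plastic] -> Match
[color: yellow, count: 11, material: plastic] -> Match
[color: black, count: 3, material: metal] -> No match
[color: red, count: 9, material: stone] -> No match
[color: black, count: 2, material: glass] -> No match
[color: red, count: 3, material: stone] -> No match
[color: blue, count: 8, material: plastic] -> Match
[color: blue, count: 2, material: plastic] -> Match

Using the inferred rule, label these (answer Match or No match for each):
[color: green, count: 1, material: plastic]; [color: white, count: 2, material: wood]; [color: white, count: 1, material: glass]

Match, No match, No match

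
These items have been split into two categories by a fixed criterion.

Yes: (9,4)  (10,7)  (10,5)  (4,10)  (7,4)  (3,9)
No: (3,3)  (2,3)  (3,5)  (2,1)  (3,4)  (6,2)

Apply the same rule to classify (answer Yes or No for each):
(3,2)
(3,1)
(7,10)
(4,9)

No, No, Yes, Yes

Every 'Yes' example satisfies: sum ≥ 11. None of the 'No' examples do.
(3,2) → 3+2 = 5 → No. (3,1) → 3+1 = 4 → No. (7,10) → 7+10 = 17 → Yes. (4,9) → 4+9 = 13 → Yes.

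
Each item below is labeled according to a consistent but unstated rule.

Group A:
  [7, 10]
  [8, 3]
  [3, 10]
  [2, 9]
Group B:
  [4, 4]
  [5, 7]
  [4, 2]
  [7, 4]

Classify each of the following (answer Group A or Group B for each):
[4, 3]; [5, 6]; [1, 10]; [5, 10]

Group B, Group B, Group A, Group A

Every 'Group A' example satisfies: max ≥ 8. None of the 'Group B' examples do.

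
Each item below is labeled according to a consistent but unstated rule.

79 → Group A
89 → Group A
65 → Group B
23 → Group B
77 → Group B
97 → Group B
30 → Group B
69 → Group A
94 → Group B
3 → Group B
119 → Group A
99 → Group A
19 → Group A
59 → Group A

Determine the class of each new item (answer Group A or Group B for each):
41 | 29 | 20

Checking candidate rules against both groups, what survives is: ends in digit 9.
Group B: 41, since last digit 1.
Group A: 29, since last digit 9.
Group B: 20, since last digit 0.

Group B, Group A, Group B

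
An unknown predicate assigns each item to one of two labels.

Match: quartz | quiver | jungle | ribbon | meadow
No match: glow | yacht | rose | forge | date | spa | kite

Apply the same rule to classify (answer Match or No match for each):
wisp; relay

No match, No match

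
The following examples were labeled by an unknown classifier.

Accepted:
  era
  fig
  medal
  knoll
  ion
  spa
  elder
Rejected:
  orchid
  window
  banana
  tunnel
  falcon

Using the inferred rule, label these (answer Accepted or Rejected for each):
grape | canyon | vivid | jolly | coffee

Accepted, Rejected, Accepted, Accepted, Rejected

A rule that fits every label: odd length — true of each 'Accepted' example, false of each 'Rejected' one.
grape: length 5, passes → Accepted.
canyon: length 6, does not fit → Rejected.
vivid: length 5, passes → Accepted.
jolly: length 5, passes → Accepted.
coffee: length 6, does not fit → Rejected.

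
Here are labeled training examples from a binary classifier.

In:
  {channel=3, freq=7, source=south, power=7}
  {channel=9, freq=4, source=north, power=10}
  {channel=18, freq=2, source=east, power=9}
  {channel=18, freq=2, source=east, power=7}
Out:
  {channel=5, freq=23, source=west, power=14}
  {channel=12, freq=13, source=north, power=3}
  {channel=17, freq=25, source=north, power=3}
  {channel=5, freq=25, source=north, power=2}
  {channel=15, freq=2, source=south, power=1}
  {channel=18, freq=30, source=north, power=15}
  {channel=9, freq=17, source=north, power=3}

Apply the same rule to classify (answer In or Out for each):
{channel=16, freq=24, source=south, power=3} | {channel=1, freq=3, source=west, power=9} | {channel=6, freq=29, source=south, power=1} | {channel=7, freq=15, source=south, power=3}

Out, In, Out, Out

A rule that fits every label: freq ≤ 7 AND power ≥ 2 — true of each 'In' example, false of each 'Out' one.
{channel=16, freq=24, source=south, power=3}: freq = 24, power = 3 — does not pass, so Out.
{channel=1, freq=3, source=west, power=9}: freq = 3, power = 9 — matches, so In.
{channel=6, freq=29, source=south, power=1}: freq = 29, power = 1 — does not pass, so Out.
{channel=7, freq=15, source=south, power=3}: freq = 15, power = 3 — does not pass, so Out.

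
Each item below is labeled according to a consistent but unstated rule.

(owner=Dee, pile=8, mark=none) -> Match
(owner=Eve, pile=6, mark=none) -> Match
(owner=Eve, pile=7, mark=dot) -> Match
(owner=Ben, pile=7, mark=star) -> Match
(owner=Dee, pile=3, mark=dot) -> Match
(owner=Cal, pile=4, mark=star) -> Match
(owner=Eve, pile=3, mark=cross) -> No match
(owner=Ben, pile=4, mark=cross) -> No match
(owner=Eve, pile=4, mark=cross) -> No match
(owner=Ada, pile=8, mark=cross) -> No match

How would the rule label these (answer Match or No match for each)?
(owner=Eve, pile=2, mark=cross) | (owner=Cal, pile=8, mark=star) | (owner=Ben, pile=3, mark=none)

No match, Match, Match

The common property of the 'Match' items is: mark is not cross. No 'No match' item has it.
(owner=Eve, pile=2, mark=cross): mark is cross, doesn't match → No match.
(owner=Cal, pile=8, mark=star): mark is star, meets the rule → Match.
(owner=Ben, pile=3, mark=none): mark is none, meets the rule → Match.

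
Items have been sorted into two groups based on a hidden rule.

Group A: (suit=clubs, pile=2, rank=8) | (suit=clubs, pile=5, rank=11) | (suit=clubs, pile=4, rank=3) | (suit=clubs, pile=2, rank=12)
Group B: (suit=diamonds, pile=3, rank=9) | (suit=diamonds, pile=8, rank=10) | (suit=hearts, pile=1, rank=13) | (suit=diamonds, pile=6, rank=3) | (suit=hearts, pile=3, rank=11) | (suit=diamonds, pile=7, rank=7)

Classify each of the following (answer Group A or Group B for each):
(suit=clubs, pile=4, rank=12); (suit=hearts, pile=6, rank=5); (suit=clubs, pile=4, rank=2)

Group A, Group B, Group A

Comparing the two groups points to one rule — suit is clubs.
(suit=clubs, pile=4, rank=12): Group A (suit is clubs). (suit=hearts, pile=6, rank=5): Group B (suit is hearts). (suit=clubs, pile=4, rank=2): Group A (suit is clubs).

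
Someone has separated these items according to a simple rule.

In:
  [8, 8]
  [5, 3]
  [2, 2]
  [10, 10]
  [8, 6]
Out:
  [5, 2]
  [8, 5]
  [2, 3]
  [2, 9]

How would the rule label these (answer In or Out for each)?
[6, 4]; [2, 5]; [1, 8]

In, Out, Out

Every 'In' example satisfies: sum is even. None of the 'Out' examples do.
[6, 4]: In (6+4 = 10). [2, 5]: Out (2+5 = 7). [1, 8]: Out (1+8 = 9).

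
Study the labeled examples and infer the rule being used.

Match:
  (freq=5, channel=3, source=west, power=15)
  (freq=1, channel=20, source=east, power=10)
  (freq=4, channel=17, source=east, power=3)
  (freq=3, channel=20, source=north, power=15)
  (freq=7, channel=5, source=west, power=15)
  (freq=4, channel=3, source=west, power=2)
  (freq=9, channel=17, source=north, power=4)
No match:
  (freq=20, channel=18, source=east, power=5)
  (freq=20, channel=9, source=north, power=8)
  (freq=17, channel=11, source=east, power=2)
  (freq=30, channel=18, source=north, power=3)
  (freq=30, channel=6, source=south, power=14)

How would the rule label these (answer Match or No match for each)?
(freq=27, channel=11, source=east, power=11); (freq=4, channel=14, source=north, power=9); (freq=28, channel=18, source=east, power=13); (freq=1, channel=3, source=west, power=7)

No match, Match, No match, Match

The common property of the 'Match' items is: freq ≤ 9. No 'No match' item has it.
(freq=27, channel=11, source=east, power=11): No match (freq = 27). (freq=4, channel=14, source=north, power=9): Match (freq = 4). (freq=28, channel=18, source=east, power=13): No match (freq = 28). (freq=1, channel=3, source=west, power=7): Match (freq = 1).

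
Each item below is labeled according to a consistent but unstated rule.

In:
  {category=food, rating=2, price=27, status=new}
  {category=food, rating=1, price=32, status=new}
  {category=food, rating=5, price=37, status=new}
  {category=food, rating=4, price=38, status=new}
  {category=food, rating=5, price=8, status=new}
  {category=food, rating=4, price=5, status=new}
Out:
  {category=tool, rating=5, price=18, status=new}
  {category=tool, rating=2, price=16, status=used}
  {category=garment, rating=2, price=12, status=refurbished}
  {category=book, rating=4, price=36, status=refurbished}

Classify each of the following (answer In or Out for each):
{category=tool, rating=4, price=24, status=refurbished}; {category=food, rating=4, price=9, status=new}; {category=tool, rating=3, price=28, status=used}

'In' ⟺ category is food.
{category=tool, rating=4, price=24, status=refurbished}: category is tool, does not satisfy this → Out. {category=food, rating=4, price=9, status=new}: category is food, satisfies this → In. {category=tool, rating=3, price=28, status=used}: category is tool, does not satisfy this → Out.

Out, In, Out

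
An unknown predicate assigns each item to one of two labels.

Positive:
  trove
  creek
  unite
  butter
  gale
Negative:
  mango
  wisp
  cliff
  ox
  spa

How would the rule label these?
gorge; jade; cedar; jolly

Positive, Positive, Positive, Negative

The distinguishing property — contains 'e' — holds for all the 'Positive' cases and none of the 'Negative' cases.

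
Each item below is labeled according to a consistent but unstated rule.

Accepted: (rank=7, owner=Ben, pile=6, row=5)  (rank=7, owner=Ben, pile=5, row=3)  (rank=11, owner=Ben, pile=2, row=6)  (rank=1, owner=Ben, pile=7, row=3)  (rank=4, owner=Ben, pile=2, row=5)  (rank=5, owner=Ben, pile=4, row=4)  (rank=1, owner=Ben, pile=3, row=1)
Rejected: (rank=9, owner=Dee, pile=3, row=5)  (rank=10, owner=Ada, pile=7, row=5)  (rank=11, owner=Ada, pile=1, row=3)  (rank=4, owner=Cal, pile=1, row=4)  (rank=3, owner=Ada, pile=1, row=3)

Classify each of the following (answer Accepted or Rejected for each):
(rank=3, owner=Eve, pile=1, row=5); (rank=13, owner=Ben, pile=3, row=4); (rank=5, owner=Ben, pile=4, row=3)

Rejected, Accepted, Accepted

The distinguishing property — owner is Ben — holds for all the 'Accepted' cases and none of the 'Rejected' cases.
Rejected: (rank=3, owner=Eve, pile=1, row=5), since owner is Eve.
Accepted: (rank=13, owner=Ben, pile=3, row=4), since owner is Ben.
Accepted: (rank=5, owner=Ben, pile=4, row=3), since owner is Ben.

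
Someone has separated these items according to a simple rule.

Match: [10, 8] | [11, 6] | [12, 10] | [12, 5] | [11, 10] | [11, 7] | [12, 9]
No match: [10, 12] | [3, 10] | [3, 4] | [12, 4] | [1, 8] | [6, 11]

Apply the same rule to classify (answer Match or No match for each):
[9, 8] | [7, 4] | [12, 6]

The common property of the 'Match' items is: first > second AND sum ≥ 17. No 'No match' item has it.

Match, No match, Match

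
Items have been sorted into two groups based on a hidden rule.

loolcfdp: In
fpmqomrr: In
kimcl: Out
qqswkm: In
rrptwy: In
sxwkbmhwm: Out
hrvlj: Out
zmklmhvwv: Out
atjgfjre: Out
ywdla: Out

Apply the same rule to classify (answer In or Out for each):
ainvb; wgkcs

The rule appears to be: has a double letter.
ainvb: Out (no doubled letter).
wgkcs: Out (no doubled letter).

Out, Out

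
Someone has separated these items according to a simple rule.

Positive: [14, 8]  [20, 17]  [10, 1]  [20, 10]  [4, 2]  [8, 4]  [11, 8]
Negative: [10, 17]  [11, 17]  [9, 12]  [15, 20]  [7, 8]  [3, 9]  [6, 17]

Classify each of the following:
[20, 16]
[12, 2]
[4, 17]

Positive, Positive, Negative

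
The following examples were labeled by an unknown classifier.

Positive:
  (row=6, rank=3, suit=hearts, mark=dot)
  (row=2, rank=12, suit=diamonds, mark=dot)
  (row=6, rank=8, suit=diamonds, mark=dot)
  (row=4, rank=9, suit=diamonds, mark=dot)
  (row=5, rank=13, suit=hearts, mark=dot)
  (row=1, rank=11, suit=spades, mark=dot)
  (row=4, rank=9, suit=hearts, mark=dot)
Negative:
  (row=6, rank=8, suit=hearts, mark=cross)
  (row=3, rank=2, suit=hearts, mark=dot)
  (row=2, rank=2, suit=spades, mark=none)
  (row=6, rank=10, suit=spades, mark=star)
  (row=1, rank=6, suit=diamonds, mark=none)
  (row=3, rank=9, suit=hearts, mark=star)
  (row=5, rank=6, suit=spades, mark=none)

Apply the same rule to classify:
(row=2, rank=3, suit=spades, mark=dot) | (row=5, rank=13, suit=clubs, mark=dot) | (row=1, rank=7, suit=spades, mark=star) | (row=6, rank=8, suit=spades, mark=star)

Positive, Positive, Negative, Negative

The classifier is using: mark is dot AND rank ≥ 3.
(row=2, rank=3, suit=spades, mark=dot) — mark is dot, rank = 3, hence Positive.
(row=5, rank=13, suit=clubs, mark=dot) — mark is dot, rank = 13, hence Positive.
(row=1, rank=7, suit=spades, mark=star) — mark is star, rank = 7, hence Negative.
(row=6, rank=8, suit=spades, mark=star) — mark is star, rank = 8, hence Negative.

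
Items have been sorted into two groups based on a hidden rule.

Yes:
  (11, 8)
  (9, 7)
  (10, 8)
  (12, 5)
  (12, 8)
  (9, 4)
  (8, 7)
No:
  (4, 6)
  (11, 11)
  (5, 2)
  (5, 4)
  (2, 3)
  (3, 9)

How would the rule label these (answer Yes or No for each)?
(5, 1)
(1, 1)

The simplest hypothesis consistent with all the labels is: first > second AND sum ≥ 10.
(5, 1) → 5 > 1, 5+1 = 6 → No.
(1, 1) → 1 = 1, 1+1 = 2 → No.

No, No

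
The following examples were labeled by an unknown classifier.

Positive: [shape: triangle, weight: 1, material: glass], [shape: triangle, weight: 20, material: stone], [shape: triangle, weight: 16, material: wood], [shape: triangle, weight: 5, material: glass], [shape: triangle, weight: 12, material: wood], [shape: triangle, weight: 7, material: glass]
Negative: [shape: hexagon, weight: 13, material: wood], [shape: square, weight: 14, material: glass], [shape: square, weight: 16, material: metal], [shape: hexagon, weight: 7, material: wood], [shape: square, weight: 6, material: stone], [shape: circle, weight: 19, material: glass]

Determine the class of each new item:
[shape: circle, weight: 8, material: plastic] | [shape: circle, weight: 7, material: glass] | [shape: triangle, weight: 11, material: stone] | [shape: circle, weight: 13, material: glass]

Negative, Negative, Positive, Negative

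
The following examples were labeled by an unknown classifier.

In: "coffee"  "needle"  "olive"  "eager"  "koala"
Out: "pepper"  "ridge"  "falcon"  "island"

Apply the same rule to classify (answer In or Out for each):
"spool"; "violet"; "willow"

A rule that fits every label: has ≥ 3 vowels — true of each 'In' example, false of each 'Out' one.
"spool": 2 vowels — does not pass, so Out. "violet": 3 vowels — qualifies, so In. "willow": 2 vowels — does not pass, so Out.

Out, In, Out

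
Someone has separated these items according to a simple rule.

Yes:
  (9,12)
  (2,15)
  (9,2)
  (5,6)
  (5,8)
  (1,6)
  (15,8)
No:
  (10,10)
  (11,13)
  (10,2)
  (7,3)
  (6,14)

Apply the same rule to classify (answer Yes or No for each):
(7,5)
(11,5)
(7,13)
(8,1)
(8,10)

No, No, No, Yes, No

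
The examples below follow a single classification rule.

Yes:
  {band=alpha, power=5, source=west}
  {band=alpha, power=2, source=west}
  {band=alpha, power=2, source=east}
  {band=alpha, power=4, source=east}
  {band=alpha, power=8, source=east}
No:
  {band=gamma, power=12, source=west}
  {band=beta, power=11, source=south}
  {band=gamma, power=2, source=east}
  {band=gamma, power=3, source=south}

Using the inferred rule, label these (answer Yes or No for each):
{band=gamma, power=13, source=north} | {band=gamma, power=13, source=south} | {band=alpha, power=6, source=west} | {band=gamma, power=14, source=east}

No, No, Yes, No

One predicate separates the groups cleanly: band is alpha.
{band=gamma, power=13, source=north} → band is gamma → No. {band=gamma, power=13, source=south} → band is gamma → No. {band=alpha, power=6, source=west} → band is alpha → Yes. {band=gamma, power=14, source=east} → band is gamma → No.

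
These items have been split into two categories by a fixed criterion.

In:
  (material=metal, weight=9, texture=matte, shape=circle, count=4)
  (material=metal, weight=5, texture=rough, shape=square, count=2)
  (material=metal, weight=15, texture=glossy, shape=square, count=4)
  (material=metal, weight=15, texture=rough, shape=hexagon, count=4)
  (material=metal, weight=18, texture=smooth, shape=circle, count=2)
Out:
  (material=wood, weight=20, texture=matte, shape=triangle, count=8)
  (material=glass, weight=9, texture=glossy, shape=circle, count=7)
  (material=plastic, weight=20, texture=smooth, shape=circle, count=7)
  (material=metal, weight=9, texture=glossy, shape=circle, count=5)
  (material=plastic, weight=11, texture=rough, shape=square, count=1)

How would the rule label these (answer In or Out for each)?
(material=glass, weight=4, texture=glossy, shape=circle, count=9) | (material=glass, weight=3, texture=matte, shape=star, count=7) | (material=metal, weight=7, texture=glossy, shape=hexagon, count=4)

Out, Out, In

The simplest hypothesis consistent with all the labels is: material is metal AND count ≤ 4.
(material=glass, weight=4, texture=glossy, shape=circle, count=9) — material is glass, count = 9, hence Out. (material=glass, weight=3, texture=matte, shape=star, count=7) — material is glass, count = 7, hence Out. (material=metal, weight=7, texture=glossy, shape=hexagon, count=4) — material is metal, count = 4, hence In.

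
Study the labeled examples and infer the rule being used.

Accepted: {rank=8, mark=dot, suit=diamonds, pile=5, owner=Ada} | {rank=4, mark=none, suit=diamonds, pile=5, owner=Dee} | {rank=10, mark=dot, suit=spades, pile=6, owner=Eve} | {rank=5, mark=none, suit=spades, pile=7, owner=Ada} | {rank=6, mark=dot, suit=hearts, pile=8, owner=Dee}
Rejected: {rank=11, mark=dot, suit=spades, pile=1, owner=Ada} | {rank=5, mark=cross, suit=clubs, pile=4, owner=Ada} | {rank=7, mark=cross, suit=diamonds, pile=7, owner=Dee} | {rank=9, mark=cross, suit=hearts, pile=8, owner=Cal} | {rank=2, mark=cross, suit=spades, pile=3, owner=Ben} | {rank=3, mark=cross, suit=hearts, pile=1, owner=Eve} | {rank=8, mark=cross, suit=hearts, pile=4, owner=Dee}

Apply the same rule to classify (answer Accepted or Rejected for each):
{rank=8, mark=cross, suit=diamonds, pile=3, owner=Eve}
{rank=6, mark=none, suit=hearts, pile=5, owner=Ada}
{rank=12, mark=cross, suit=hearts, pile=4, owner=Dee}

A rule that fits every label: mark is not cross AND pile ≥ 3 — true of each 'Accepted' example, false of each 'Rejected' one.
{rank=8, mark=cross, suit=diamonds, pile=3, owner=Eve} → mark is cross, pile = 3 → Rejected.
{rank=6, mark=none, suit=hearts, pile=5, owner=Ada} → mark is none, pile = 5 → Accepted.
{rank=12, mark=cross, suit=hearts, pile=4, owner=Dee} → mark is cross, pile = 4 → Rejected.

Rejected, Accepted, Rejected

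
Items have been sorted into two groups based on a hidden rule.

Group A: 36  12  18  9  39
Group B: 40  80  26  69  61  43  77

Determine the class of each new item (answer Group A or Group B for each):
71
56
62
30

A rule that fits every label: multiple of 3 AND at most 39 — true of each 'Group A' example, false of each 'Group B' one.
71: 71 = 3·23 + 2, 71 > 39 — does not satisfy this, so Group B.
56: 56 = 3·18 + 2, 56 > 39 — does not satisfy this, so Group B.
62: 62 = 3·20 + 2, 62 > 39 — does not satisfy this, so Group B.
30: 30 = 3·10, 30 ≤ 39 — passes, so Group A.

Group B, Group B, Group B, Group A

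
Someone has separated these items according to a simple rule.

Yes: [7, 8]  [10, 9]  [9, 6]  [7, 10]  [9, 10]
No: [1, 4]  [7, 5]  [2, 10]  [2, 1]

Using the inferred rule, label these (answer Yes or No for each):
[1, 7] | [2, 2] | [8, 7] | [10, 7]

No, No, Yes, Yes

The rule appears to be: sum ≥ 15.
[1, 7]: No (1+7 = 8).
[2, 2]: No (2+2 = 4).
[8, 7]: Yes (8+7 = 15).
[10, 7]: Yes (10+7 = 17).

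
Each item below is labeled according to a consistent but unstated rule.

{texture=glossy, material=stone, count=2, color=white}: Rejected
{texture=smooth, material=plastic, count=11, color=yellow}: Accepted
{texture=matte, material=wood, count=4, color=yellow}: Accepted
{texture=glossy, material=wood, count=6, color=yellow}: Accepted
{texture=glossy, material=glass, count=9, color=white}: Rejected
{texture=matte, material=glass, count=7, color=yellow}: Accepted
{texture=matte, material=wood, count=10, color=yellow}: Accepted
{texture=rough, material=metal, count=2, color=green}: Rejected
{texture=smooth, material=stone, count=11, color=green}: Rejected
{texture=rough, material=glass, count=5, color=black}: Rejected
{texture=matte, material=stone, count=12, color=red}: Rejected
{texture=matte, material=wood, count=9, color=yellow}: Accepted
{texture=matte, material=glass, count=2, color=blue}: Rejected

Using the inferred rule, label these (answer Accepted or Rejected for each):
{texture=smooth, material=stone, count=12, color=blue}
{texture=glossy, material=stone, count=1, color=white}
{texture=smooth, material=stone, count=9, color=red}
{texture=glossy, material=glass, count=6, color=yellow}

Rejected, Rejected, Rejected, Accepted

A rule that fits every label: color is yellow — true of each 'Accepted' example, false of each 'Rejected' one.
{texture=smooth, material=stone, count=12, color=blue} → color is blue → Rejected.
{texture=glossy, material=stone, count=1, color=white} → color is white → Rejected.
{texture=smooth, material=stone, count=9, color=red} → color is red → Rejected.
{texture=glossy, material=glass, count=6, color=yellow} → color is yellow → Accepted.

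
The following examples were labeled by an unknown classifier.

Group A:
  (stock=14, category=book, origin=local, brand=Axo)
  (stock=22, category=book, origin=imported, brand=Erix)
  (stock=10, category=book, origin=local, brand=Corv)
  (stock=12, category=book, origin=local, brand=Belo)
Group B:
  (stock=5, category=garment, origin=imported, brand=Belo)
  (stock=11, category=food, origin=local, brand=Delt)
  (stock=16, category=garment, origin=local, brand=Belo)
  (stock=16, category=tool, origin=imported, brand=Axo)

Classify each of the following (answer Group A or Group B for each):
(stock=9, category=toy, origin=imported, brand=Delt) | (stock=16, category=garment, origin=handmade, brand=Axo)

Looking at the examples, the only property every 'Group A' case has and every 'Group B' case lacks is: category is book.
(stock=9, category=toy, origin=imported, brand=Delt): category is toy, doesn't qualify → Group B.
(stock=16, category=garment, origin=handmade, brand=Axo): category is garment, doesn't qualify → Group B.

Group B, Group B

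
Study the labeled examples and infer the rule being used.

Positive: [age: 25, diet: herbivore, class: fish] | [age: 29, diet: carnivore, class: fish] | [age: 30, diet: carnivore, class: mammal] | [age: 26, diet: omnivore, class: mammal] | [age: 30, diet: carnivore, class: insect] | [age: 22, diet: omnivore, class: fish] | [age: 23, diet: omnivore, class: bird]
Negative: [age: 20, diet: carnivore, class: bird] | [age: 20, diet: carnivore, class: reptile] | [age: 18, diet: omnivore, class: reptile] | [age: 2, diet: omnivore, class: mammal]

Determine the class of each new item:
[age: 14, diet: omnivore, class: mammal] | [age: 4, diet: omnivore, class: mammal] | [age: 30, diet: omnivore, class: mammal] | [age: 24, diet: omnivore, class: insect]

Rule: age ≥ 22. This holds for each 'Positive' example and fails for each 'Negative' one.
[age: 14, diet: omnivore, class: mammal]: age = 14, lacks this property → Negative.
[age: 4, diet: omnivore, class: mammal]: age = 4, lacks this property → Negative.
[age: 30, diet: omnivore, class: mammal]: age = 30, checks out → Positive.
[age: 24, diet: omnivore, class: insect]: age = 24, checks out → Positive.

Negative, Negative, Positive, Positive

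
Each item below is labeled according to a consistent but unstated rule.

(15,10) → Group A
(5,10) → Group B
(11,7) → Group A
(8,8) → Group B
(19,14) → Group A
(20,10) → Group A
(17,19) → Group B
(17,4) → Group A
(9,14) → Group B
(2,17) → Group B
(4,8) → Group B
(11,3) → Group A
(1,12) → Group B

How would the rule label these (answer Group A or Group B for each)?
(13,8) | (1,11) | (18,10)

The common property of the 'Group A' items is: first > second. No 'Group B' item has it.
(13,8): 13 > 8 — qualifies, so Group A.
(1,11): 1 < 11 — does not pass, so Group B.
(18,10): 18 > 10 — qualifies, so Group A.

Group A, Group B, Group A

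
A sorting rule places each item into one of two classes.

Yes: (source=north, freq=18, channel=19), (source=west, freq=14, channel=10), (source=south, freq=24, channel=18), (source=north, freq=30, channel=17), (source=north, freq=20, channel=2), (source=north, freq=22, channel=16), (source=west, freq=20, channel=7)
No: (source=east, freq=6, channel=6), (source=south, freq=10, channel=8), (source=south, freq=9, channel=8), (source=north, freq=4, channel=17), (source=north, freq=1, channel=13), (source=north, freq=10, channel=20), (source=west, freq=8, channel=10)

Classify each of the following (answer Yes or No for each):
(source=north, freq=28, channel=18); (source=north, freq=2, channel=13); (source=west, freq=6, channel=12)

Yes, No, No

The rule appears to be: freq ≥ 14.
(source=north, freq=28, channel=18): freq = 28 — has this property, so Yes. (source=north, freq=2, channel=13): freq = 2 — fails this test, so No. (source=west, freq=6, channel=12): freq = 6 — fails this test, so No.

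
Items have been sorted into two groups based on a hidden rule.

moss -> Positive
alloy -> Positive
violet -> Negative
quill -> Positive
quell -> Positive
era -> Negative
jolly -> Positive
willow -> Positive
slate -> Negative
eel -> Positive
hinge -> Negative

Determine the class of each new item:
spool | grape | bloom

The classifier is using: has a double letter.

Positive, Negative, Positive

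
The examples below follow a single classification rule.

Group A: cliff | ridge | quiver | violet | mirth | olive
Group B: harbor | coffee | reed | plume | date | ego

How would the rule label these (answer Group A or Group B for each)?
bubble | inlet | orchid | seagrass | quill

Group B, Group A, Group A, Group B, Group A

One predicate separates the groups cleanly: contains 'i'.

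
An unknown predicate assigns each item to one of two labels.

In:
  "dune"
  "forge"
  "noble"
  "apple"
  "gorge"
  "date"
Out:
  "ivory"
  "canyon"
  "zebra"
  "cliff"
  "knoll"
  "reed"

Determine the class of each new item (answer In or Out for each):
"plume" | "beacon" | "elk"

In, Out, Out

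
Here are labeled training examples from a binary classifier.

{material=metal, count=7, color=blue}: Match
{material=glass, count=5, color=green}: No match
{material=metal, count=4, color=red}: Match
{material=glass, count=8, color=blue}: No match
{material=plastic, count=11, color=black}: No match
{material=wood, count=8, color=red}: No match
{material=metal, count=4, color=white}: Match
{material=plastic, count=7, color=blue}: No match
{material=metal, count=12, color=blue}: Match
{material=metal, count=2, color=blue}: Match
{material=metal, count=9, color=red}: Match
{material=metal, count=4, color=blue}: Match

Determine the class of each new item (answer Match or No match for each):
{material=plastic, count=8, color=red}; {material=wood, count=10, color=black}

A rule that fits every label: material is metal — true of each 'Match' example, false of each 'No match' one.
{material=plastic, count=8, color=red} → material is plastic → No match. {material=wood, count=10, color=black} → material is wood → No match.

No match, No match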